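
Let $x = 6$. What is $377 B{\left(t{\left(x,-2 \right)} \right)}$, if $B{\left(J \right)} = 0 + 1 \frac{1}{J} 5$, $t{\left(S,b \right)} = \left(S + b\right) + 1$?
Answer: $377$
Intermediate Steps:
$t{\left(S,b \right)} = 1 + S + b$
$B{\left(J \right)} = \frac{5}{J}$ ($B{\left(J \right)} = 0 + \frac{1}{J} 5 = 0 + \frac{5}{J} = \frac{5}{J}$)
$377 B{\left(t{\left(x,-2 \right)} \right)} = 377 \frac{5}{1 + 6 - 2} = 377 \cdot \frac{5}{5} = 377 \cdot 5 \cdot \frac{1}{5} = 377 \cdot 1 = 377$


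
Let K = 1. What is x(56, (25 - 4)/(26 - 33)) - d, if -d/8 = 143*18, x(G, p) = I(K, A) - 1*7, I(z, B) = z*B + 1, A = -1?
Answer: 20585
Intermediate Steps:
I(z, B) = 1 + B*z (I(z, B) = B*z + 1 = 1 + B*z)
x(G, p) = -7 (x(G, p) = (1 - 1*1) - 1*7 = (1 - 1) - 7 = 0 - 7 = -7)
d = -20592 (d = -1144*18 = -8*2574 = -20592)
x(56, (25 - 4)/(26 - 33)) - d = -7 - 1*(-20592) = -7 + 20592 = 20585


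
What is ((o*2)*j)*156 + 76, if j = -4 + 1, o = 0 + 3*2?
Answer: -5540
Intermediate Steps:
o = 6 (o = 0 + 6 = 6)
j = -3
((o*2)*j)*156 + 76 = ((6*2)*(-3))*156 + 76 = (12*(-3))*156 + 76 = -36*156 + 76 = -5616 + 76 = -5540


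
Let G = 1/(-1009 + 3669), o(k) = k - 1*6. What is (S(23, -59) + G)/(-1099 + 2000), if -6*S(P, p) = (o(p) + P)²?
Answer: -782039/2396660 ≈ -0.32630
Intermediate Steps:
o(k) = -6 + k (o(k) = k - 6 = -6 + k)
S(P, p) = -(-6 + P + p)²/6 (S(P, p) = -((-6 + p) + P)²/6 = -(-6 + P + p)²/6)
G = 1/2660 ≈ 0.00037594
(S(23, -59) + G)/(-1099 + 2000) = (-(-6 + 23 - 59)²/6 + 1/2660)/(-1099 + 2000) = (-⅙*(-42)² + 1/2660)/901 = (-⅙*1764 + 1/2660)*(1/901) = (-294 + 1/2660)*(1/901) = -782039/2660*1/901 = -782039/2396660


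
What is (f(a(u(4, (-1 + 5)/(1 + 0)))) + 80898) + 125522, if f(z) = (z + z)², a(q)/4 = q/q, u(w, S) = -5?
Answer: 206484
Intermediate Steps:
a(q) = 4 (a(q) = 4*(q/q) = 4*1 = 4)
f(z) = 4*z² (f(z) = (2*z)² = 4*z²)
(f(a(u(4, (-1 + 5)/(1 + 0)))) + 80898) + 125522 = (4*4² + 80898) + 125522 = (4*16 + 80898) + 125522 = (64 + 80898) + 125522 = 80962 + 125522 = 206484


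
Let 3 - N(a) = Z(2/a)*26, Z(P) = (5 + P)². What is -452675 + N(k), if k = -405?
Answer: -74355930554/164025 ≈ -4.5332e+5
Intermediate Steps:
N(a) = 3 - 26*(5 + 2/a)² (N(a) = 3 - (5 + 2/a)²*26 = 3 - 26*(5 + 2/a)²)
-452675 + N(k) = -452675 + (-647 - 520/(-405) - 104/(-405)²) = -452675 + (-647 - 520*(-1/405) - 104*1/164025) = -452675 + (-647 + 104/81 - 104/164025) = -452675 - 105913679/164025 = -74355930554/164025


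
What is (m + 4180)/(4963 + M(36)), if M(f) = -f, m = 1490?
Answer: 5670/4927 ≈ 1.1508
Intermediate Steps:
(m + 4180)/(4963 + M(36)) = (1490 + 4180)/(4963 - 1*36) = 5670/(4963 - 36) = 5670/4927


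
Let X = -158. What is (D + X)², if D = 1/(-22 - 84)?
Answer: 280529001/11236 ≈ 24967.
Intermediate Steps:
D = -1/106 (D = 1/(-106) = -1/106 ≈ -0.0094340)
(D + X)² = (-1/106 - 158)² = (-16749/106)² = 280529001/11236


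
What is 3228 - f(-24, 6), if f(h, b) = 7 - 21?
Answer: 3242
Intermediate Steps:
f(h, b) = -14
3228 - f(-24, 6) = 3228 - 1*(-14) = 3228 + 14 = 3242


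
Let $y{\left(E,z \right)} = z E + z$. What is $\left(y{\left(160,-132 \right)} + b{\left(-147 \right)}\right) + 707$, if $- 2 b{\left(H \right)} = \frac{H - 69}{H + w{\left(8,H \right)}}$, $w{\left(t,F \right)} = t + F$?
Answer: $- \frac{2937989}{143} \approx -20545.0$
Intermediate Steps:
$y{\left(E,z \right)} = z + E z$ ($y{\left(E,z \right)} = E z + z = z + E z$)
$w{\left(t,F \right)} = F + t$
$b{\left(H \right)} = - \frac{-69 + H}{2 \left(8 + 2 H\right)}$ ($b{\left(H \right)} = - \frac{\left(H - 69\right) \frac{1}{H + \left(H + 8\right)}}{2} = - \frac{\left(-69 + H\right) \frac{1}{H + \left(8 + H\right)}}{2} = - \frac{\left(-69 + H\right) \frac{1}{8 + 2 H}}{2} = - \frac{\frac{1}{8 + 2 H} \left(-69 + H\right)}{2} = - \frac{-69 + H}{2 \left(8 + 2 H\right)}$)
$\left(y{\left(160,-132 \right)} + b{\left(-147 \right)}\right) + 707 = \left(- 132 \left(1 + 160\right) + \frac{69 - -147}{4 \left(4 - 147\right)}\right) + 707 = \left(\left(-132\right) 161 + \frac{69 + 147}{4 \left(-143\right)}\right) + 707 = \left(-21252 + \frac{1}{4} \left(- \frac{1}{143}\right) 216\right) + 707 = \left(-21252 - \frac{54}{143}\right) + 707 = - \frac{3039090}{143} + 707 = - \frac{2937989}{143}$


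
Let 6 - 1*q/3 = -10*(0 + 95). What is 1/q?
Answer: 1/2868 ≈ 0.00034868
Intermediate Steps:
q = 2868 (q = 18 - (-30)*(0 + 95) = 18 - (-30)*95 = 18 - 3*(-950) = 18 + 2850 = 2868)
1/q = 1/2868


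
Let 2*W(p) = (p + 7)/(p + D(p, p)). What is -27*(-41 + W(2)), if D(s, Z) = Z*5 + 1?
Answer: 28539/26 ≈ 1097.7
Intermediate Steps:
D(s, Z) = 1 + 5*Z (D(s, Z) = 5*Z + 1 = 1 + 5*Z)
W(p) = (7 + p)/(2*(1 + 6*p)) (W(p) = ((p + 7)/(p + (1 + 5*p)))/2 = ((7 + p)/(1 + 6*p))/2 = (7 + p)/(2*(1 + 6*p)))
-27*(-41 + W(2)) = -27*(-41 + (7 + 2)/(2*(1 + 6*2))) = -27*(-41 + (½)*9/(1 + 12)) = -27*(-41 + (½)*9/13) = -27*(-41 + (½)*(1/13)*9) = -27*(-41 + 9/26) = -27*(-1057/26) = 28539/26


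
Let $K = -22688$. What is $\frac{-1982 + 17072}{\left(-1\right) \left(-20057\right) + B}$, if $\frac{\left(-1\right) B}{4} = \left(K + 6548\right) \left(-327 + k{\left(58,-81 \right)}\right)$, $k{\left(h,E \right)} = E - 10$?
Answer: $- \frac{15090}{26966023} \approx -0.00055959$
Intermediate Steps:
$k{\left(h,E \right)} = -10 + E$ ($k{\left(h,E \right)} = E - 10 = -10 + E$)
$B = -26986080$ ($B = - 4 \left(-22688 + 6548\right) \left(-327 - 91\right) = - 4 \left(- 16140 \left(-327 - 91\right)\right) = - 4 \left(\left(-16140\right) \left(-418\right)\right) = \left(-4\right) 6746520 = -26986080$)
$\frac{-1982 + 17072}{\left(-1\right) \left(-20057\right) + B} = \frac{-1982 + 17072}{\left(-1\right) \left(-20057\right) - 26986080} = \frac{15090}{20057 - 26986080} = \frac{15090}{-26966023} = 15090 \left(- \frac{1}{26966023}\right) = - \frac{15090}{26966023}$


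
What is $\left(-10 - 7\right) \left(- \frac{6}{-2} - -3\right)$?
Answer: $-102$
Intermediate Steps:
$\left(-10 - 7\right) \left(- \frac{6}{-2} - -3\right) = - 17 \left(\left(-6\right) \left(- \frac{1}{2}\right) + 3\right) = - 17 \left(3 + 3\right) = \left(-17\right) 6 = -102$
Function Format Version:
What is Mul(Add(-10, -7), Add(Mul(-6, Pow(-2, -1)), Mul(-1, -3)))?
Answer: -102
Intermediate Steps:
Mul(Add(-10, -7), Add(Mul(-6, Pow(-2, -1)), Mul(-1, -3))) = Mul(-17, Add(Mul(-6, Rational(-1, 2)), 3)) = Mul(-17, Add(3, 3)) = Mul(-17, 6) = -102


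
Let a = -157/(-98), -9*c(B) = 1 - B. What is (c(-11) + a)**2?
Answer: 6241/86436 ≈ 0.072204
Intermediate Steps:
c(B) = -1/9 + B/9 (c(B) = -(1 - B)/9 = -1/9 + B/9)
a = 157/98 (a = -157*(-1/98) = 157/98 ≈ 1.6020)
(c(-11) + a)**2 = ((-1/9 + (1/9)*(-11)) + 157/98)**2 = ((-1/9 - 11/9) + 157/98)**2 = (-4/3 + 157/98)**2 = (79/294)**2 = 6241/86436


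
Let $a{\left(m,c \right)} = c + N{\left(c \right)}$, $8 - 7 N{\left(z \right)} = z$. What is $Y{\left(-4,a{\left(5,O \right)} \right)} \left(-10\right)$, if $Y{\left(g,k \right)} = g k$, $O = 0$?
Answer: $\frac{320}{7} \approx 45.714$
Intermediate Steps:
$N{\left(z \right)} = \frac{8}{7} - \frac{z}{7}$
$a{\left(m,c \right)} = \frac{8}{7} + \frac{6 c}{7}$ ($a{\left(m,c \right)} = c - \left(- \frac{8}{7} + \frac{c}{7}\right) = \frac{8}{7} + \frac{6 c}{7}$)
$Y{\left(-4,a{\left(5,O \right)} \right)} \left(-10\right) = - 4 \left(\frac{8}{7} + \frac{6}{7} \cdot 0\right) \left(-10\right) = - 4 \left(\frac{8}{7} + 0\right) \left(-10\right) = \left(-4\right) \frac{8}{7} \left(-10\right) = \left(- \frac{32}{7}\right) \left(-10\right) = \frac{320}{7}$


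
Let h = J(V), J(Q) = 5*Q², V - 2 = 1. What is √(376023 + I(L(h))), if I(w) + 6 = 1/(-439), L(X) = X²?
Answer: √72466371818/439 ≈ 613.20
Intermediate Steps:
V = 3 (V = 2 + 1 = 3)
h = 45 (h = 5*3² = 5*9 = 45)
I(w) = -2635/439 (I(w) = -6 + 1/(-439) = -6 - 1/439 = -2635/439)
√(376023 + I(L(h))) = √(376023 - 2635/439) = √(165071462/439) = √72466371818/439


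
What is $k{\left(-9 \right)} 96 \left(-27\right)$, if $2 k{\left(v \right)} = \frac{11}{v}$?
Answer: $1584$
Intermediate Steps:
$k{\left(v \right)} = \frac{11}{2 v}$ ($k{\left(v \right)} = \frac{11 \frac{1}{v}}{2} = \frac{11}{2 v}$)
$k{\left(-9 \right)} 96 \left(-27\right) = \frac{11}{2 \left(-9\right)} 96 \left(-27\right) = \frac{11}{2} \left(- \frac{1}{9}\right) 96 \left(-27\right) = \left(- \frac{11}{18}\right) 96 \left(-27\right) = \left(- \frac{176}{3}\right) \left(-27\right) = 1584$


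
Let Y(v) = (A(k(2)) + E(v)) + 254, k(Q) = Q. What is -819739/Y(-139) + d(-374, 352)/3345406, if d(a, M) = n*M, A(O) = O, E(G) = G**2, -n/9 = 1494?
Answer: -1417508776709/32746506631 ≈ -43.287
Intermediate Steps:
n = -13446 (n = -9*1494 = -13446)
Y(v) = 256 + v**2 (Y(v) = (2 + v**2) + 254 = 256 + v**2)
d(a, M) = -13446*M
-819739/Y(-139) + d(-374, 352)/3345406 = -819739/(256 + (-139)**2) - 13446*352/3345406 = -819739/(256 + 19321) - 4732992*1/3345406 = -819739/19577 - 2366496/1672703 = -1417508776709/32746506631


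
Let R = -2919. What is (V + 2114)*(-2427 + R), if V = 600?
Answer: -14509044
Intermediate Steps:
(V + 2114)*(-2427 + R) = (600 + 2114)*(-2427 - 2919) = 2714*(-5346) = -14509044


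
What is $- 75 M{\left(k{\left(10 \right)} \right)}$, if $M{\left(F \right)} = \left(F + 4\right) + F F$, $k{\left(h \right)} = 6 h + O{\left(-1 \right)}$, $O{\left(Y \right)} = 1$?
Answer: $-283950$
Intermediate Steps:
$k{\left(h \right)} = 1 + 6 h$ ($k{\left(h \right)} = 6 h + 1 = 1 + 6 h$)
$M{\left(F \right)} = 4 + F + F^{2}$ ($M{\left(F \right)} = \left(4 + F\right) + F^{2} = 4 + F + F^{2}$)
$- 75 M{\left(k{\left(10 \right)} \right)} = - 75 \left(4 + \left(1 + 6 \cdot 10\right) + \left(1 + 6 \cdot 10\right)^{2}\right) = - 75 \left(4 + \left(1 + 60\right) + \left(1 + 60\right)^{2}\right) = - 75 \left(4 + 61 + 61^{2}\right) = - 75 \left(4 + 61 + 3721\right) = \left(-75\right) 3786 = -283950$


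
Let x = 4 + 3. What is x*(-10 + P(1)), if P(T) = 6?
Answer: -28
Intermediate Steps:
x = 7
x*(-10 + P(1)) = 7*(-10 + 6) = 7*(-4) = -28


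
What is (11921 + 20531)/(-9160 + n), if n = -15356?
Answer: -8113/6129 ≈ -1.3237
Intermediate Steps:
(11921 + 20531)/(-9160 + n) = (11921 + 20531)/(-9160 - 15356) = 32452/(-24516) = 32452*(-1/24516) = -8113/6129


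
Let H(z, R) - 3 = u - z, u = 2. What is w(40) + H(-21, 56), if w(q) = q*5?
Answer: 226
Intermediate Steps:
w(q) = 5*q
H(z, R) = 5 - z (H(z, R) = 3 + (2 - z) = 5 - z)
w(40) + H(-21, 56) = 5*40 + (5 - 1*(-21)) = 200 + (5 + 21) = 200 + 26 = 226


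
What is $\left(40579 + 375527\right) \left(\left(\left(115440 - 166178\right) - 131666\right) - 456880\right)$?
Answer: $-266009908104$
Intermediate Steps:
$\left(40579 + 375527\right) \left(\left(\left(115440 - 166178\right) - 131666\right) - 456880\right) = 416106 \left(\left(-50738 - 131666\right) - 456880\right) = 416106 \left(-182404 - 456880\right) = 416106 \left(-639284\right) = -266009908104$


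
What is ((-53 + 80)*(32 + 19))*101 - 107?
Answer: 138970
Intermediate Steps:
((-53 + 80)*(32 + 19))*101 - 107 = (27*51)*101 - 107 = 1377*101 - 107 = 139077 - 107 = 138970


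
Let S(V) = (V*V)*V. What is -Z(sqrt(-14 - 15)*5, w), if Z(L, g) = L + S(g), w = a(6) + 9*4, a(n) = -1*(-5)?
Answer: -68921 - 5*I*sqrt(29) ≈ -68921.0 - 26.926*I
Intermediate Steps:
S(V) = V**3 (S(V) = V**2*V = V**3)
a(n) = 5
w = 41 (w = 5 + 9*4 = 5 + 36 = 41)
Z(L, g) = L + g**3
-Z(sqrt(-14 - 15)*5, w) = -(sqrt(-14 - 15)*5 + 41**3) = -(sqrt(-29)*5 + 68921) = -((I*sqrt(29))*5 + 68921) = -(5*I*sqrt(29) + 68921) = -(68921 + 5*I*sqrt(29)) = -68921 - 5*I*sqrt(29)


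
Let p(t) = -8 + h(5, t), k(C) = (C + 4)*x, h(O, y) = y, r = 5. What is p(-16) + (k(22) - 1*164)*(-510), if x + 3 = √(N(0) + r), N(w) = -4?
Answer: 110136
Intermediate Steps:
x = -2 (x = -3 + √(-4 + 5) = -3 + √1 = -3 + 1 = -2)
k(C) = -8 - 2*C (k(C) = (C + 4)*(-2) = (4 + C)*(-2) = -8 - 2*C)
p(t) = -8 + t
p(-16) + (k(22) - 1*164)*(-510) = (-8 - 16) + ((-8 - 2*22) - 1*164)*(-510) = -24 + ((-8 - 44) - 164)*(-510) = -24 + (-52 - 164)*(-510) = -24 - 216*(-510) = -24 + 110160 = 110136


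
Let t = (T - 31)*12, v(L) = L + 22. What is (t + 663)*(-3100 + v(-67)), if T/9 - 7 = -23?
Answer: 4519365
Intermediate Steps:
T = -144 (T = 63 + 9*(-23) = 63 - 207 = -144)
v(L) = 22 + L
t = -2100 (t = (-144 - 31)*12 = -175*12 = -2100)
(t + 663)*(-3100 + v(-67)) = (-2100 + 663)*(-3100 + (22 - 67)) = -1437*(-3100 - 45) = -1437*(-3145) = 4519365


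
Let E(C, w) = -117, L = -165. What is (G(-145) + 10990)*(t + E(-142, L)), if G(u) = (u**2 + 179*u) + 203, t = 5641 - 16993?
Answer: -71830347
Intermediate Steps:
t = -11352
G(u) = 203 + u**2 + 179*u
(G(-145) + 10990)*(t + E(-142, L)) = ((203 + (-145)**2 + 179*(-145)) + 10990)*(-11352 - 117) = ((203 + 21025 - 25955) + 10990)*(-11469) = (-4727 + 10990)*(-11469) = 6263*(-11469) = -71830347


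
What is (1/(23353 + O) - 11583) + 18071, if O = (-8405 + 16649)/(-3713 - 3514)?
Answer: 121660011787/18751543 ≈ 6488.0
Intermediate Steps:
O = -916/803 (O = 8244/(-7227) = 8244*(-1/7227) = -916/803 ≈ -1.1407)
(1/(23353 + O) - 11583) + 18071 = (1/(23353 - 916/803) - 11583) + 18071 = (1/(18751543/803) - 11583) + 18071 = (803/18751543 - 11583) + 18071 = -217199121766/18751543 + 18071 = 121660011787/18751543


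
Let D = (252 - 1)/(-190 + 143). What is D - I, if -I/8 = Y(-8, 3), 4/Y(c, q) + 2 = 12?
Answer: -503/235 ≈ -2.1404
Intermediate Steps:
Y(c, q) = ⅖ (Y(c, q) = 4/(-2 + 12) = 4/10 = 4*(⅒) = ⅖)
I = -16/5 (I = -8*⅖ = -16/5 ≈ -3.2000)
D = -251/47 (D = 251/(-47) = 251*(-1/47) = -251/47 ≈ -5.3404)
D - I = -251/47 - 1*(-16/5) = -251/47 + 16/5 = -503/235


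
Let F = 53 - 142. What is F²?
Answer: 7921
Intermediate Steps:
F = -89
F² = (-89)² = 7921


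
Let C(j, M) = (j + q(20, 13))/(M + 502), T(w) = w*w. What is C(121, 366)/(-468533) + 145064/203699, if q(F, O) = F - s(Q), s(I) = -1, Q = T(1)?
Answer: 29497781199979/41420831348078 ≈ 0.71215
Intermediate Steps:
T(w) = w²
Q = 1 (Q = 1² = 1)
q(F, O) = 1 + F (q(F, O) = F - 1*(-1) = F + 1 = 1 + F)
C(j, M) = (21 + j)/(502 + M) (C(j, M) = (j + (1 + 20))/(M + 502) = (j + 21)/(502 + M) = (21 + j)/(502 + M))
C(121, 366)/(-468533) + 145064/203699 = ((21 + 121)/(502 + 366))/(-468533) + 145064/203699 = (142/868)*(-1/468533) + 145064*(1/203699) = ((1/868)*142)*(-1/468533) + 145064/203699 = (71/434)*(-1/468533) + 145064/203699 = -71/203343322 + 145064/203699 = 29497781199979/41420831348078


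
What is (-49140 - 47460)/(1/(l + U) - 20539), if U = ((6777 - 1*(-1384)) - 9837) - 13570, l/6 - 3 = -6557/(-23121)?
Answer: 2267184264240/482046560581 ≈ 4.7032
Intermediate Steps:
l = 151840/7707 (l = 18 + 6*(-6557/(-23121)) = 18 + 6*(-6557*(-1/23121)) = 18 + 6*(6557/23121) = 18 + 13114/7707 = 151840/7707 ≈ 19.702)
U = -15246 (U = ((6777 + 1384) - 9837) - 13570 = (8161 - 9837) - 13570 = -1676 - 13570 = -15246)
(-49140 - 47460)/(1/(l + U) - 20539) = (-49140 - 47460)/(1/(151840/7707 - 15246) - 20539) = -96600/(1/(-117349082/7707) - 20539) = -96600/(-7707/117349082 - 20539) = -96600/(-2410232802905/117349082) = -96600*(-117349082/2410232802905) = 2267184264240/482046560581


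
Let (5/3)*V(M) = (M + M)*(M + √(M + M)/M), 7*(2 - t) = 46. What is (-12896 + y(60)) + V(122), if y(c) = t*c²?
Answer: -402232/35 + 12*√61/5 ≈ -11474.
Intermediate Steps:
t = -32/7 (t = 2 - ⅐*46 = 2 - 46/7 = -32/7 ≈ -4.5714)
y(c) = -32*c²/7
V(M) = 6*M*(M + √2/√M)/5 (V(M) = 3*((M + M)*(M + √(M + M)/M))/5 = 3*((2*M)*(M + √(2*M)/M))/5 = 3*((2*M)*(M + (√2*√M)/M))/5 = 3*((2*M)*(M + √2/√M))/5 = 3*(2*M*(M + √2/√M))/5 = 6*M*(M + √2/√M)/5)
(-12896 + y(60)) + V(122) = (-12896 - 32/7*60²) + ((6/5)*122² + 6*√2*√122/5) = (-12896 - 32/7*3600) + ((6/5)*14884 + 12*√61/5) = (-12896 - 115200/7) + (89304/5 + 12*√61/5) = -205472/7 + (89304/5 + 12*√61/5) = -402232/35 + 12*√61/5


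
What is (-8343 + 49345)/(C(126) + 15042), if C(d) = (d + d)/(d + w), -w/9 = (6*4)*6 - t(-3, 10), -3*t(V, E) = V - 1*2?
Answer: 59345/21771 ≈ 2.7259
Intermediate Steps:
t(V, E) = 2/3 - V/3 (t(V, E) = -(V - 1*2)/3 = -(V - 2)/3 = -(-2 + V)/3 = 2/3 - V/3)
w = -1281 (w = -9*((6*4)*6 - (2/3 - 1/3*(-3))) = -9*(24*6 - (2/3 + 1)) = -9*(144 - 1*5/3) = -9*(144 - 5/3) = -9*427/3 = -1281)
C(d) = 2*d/(-1281 + d) (C(d) = (d + d)/(d - 1281) = (2*d)/(-1281 + d) = 2*d/(-1281 + d))
(-8343 + 49345)/(C(126) + 15042) = (-8343 + 49345)/(2*126/(-1281 + 126) + 15042) = 41002/(2*126/(-1155) + 15042) = 41002/(2*126*(-1/1155) + 15042) = 41002/(-12/55 + 15042) = 41002/(827298/55) = 41002*(55/827298) = 59345/21771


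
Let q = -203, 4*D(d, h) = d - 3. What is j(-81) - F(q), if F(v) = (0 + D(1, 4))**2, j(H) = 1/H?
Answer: -85/324 ≈ -0.26235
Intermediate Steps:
D(d, h) = -3/4 + d/4 (D(d, h) = (d - 3)/4 = (-3 + d)/4 = -3/4 + d/4)
F(v) = 1/4 (F(v) = (0 + (-3/4 + (1/4)*1))**2 = (0 + (-3/4 + 1/4))**2 = (0 - 1/2)**2 = (-1/2)**2 = 1/4)
j(-81) - F(q) = 1/(-81) - 1*1/4 = -1/81 - 1/4 = -85/324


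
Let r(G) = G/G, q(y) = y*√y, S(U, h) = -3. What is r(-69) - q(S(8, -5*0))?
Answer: 1 + 3*I*√3 ≈ 1.0 + 5.1962*I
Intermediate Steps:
q(y) = y^(3/2)
r(G) = 1
r(-69) - q(S(8, -5*0)) = 1 - (-3)^(3/2) = 1 - (-3)*I*√3 = 1 + 3*I*√3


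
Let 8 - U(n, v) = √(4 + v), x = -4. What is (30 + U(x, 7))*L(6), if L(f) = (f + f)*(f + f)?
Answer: 5472 - 144*√11 ≈ 4994.4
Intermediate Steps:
U(n, v) = 8 - √(4 + v)
L(f) = 4*f² (L(f) = (2*f)*(2*f) = 4*f²)
(30 + U(x, 7))*L(6) = (30 + (8 - √(4 + 7)))*(4*6²) = (30 + (8 - √11))*(4*36) = (38 - √11)*144 = 5472 - 144*√11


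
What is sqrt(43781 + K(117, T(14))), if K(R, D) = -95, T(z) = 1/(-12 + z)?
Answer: 3*sqrt(4854) ≈ 209.01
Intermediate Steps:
sqrt(43781 + K(117, T(14))) = sqrt(43781 - 95) = sqrt(43686) = 3*sqrt(4854)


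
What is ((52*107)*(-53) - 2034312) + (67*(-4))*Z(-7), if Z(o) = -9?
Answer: -2326792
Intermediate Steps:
((52*107)*(-53) - 2034312) + (67*(-4))*Z(-7) = ((52*107)*(-53) - 2034312) + (67*(-4))*(-9) = (5564*(-53) - 2034312) - 268*(-9) = (-294892 - 2034312) + 2412 = -2329204 + 2412 = -2326792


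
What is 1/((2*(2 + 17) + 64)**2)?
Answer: 1/10404 ≈ 9.6117e-5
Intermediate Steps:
1/((2*(2 + 17) + 64)**2) = 1/((2*19 + 64)**2) = 1/((38 + 64)**2) = 1/(102**2) = 1/10404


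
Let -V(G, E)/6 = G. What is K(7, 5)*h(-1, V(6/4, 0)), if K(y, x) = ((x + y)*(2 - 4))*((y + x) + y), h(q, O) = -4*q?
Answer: -1824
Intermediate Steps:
V(G, E) = -6*G
K(y, x) = (x + 2*y)*(-2*x - 2*y) (K(y, x) = ((x + y)*(-2))*((x + y) + y) = (-2*x - 2*y)*(x + 2*y) = (x + 2*y)*(-2*x - 2*y))
K(7, 5)*h(-1, V(6/4, 0)) = (-4*7² - 2*5² - 6*5*7)*(-4*(-1)) = (-4*49 - 2*25 - 210)*4 = (-196 - 50 - 210)*4 = -456*4 = -1824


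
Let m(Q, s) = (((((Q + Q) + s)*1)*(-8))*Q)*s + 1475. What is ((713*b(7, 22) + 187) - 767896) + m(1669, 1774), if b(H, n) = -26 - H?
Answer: -121085911939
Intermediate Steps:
m(Q, s) = 1475 + Q*s*(-16*Q - 8*s) (m(Q, s) = ((((2*Q + s)*1)*(-8))*Q)*s + 1475 = ((((s + 2*Q)*1)*(-8))*Q)*s + 1475 = (((s + 2*Q)*(-8))*Q)*s + 1475 = ((-16*Q - 8*s)*Q)*s + 1475 = (Q*(-16*Q - 8*s))*s + 1475 = Q*s*(-16*Q - 8*s) + 1475 = 1475 + Q*s*(-16*Q - 8*s))
((713*b(7, 22) + 187) - 767896) + m(1669, 1774) = ((713*(-26 - 1*7) + 187) - 767896) + (1475 - 16*1774*1669² - 8*1669*1774²) = ((713*(-26 - 7) + 187) - 767896) + (1475 - 16*1774*2785561 - 8*1669*3147076) = ((713*(-33) + 187) - 767896) + (1475 - 79065363424 - 42019758752) = ((-23529 + 187) - 767896) - 121085120701 = (-23342 - 767896) - 121085120701 = -791238 - 121085120701 = -121085911939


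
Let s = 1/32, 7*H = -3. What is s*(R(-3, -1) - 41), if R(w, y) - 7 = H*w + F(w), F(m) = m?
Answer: -125/112 ≈ -1.1161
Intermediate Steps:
H = -3/7 (H = (1/7)*(-3) = -3/7 ≈ -0.42857)
s = 1/32 ≈ 0.031250
R(w, y) = 7 + 4*w/7 (R(w, y) = 7 + (-3*w/7 + w) = 7 + 4*w/7)
s*(R(-3, -1) - 41) = ((7 + (4/7)*(-3)) - 41)/32 = ((7 - 12/7) - 41)/32 = (37/7 - 41)/32 = (1/32)*(-250/7) = -125/112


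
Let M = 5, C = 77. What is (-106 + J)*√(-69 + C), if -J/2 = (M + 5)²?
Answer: -612*√2 ≈ -865.50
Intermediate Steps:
J = -200 (J = -2*(5 + 5)² = -2*10² = -2*100 = -200)
(-106 + J)*√(-69 + C) = (-106 - 200)*√(-69 + 77) = -612*√2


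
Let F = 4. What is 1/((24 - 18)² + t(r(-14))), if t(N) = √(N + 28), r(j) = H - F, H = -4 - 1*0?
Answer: 9/319 - √5/638 ≈ 0.024708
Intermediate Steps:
H = -4 (H = -4 + 0 = -4)
r(j) = -8 (r(j) = -4 - 1*4 = -4 - 4 = -8)
t(N) = √(28 + N)
1/((24 - 18)² + t(r(-14))) = 1/((24 - 18)² + √(28 - 8)) = 1/(6² + √20) = 1/(36 + 2*√5)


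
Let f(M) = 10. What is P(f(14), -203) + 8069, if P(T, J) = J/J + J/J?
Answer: 8071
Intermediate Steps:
P(T, J) = 2 (P(T, J) = 1 + 1 = 2)
P(f(14), -203) + 8069 = 2 + 8069 = 8071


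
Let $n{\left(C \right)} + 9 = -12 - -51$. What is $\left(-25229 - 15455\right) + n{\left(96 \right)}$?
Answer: $-40654$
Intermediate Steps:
$n{\left(C \right)} = 30$ ($n{\left(C \right)} = -9 - -39 = -9 + \left(-12 + 51\right) = -9 + 39 = 30$)
$\left(-25229 - 15455\right) + n{\left(96 \right)} = \left(-25229 - 15455\right) + 30 = -40684 + 30 = -40654$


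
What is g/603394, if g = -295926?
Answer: -147963/301697 ≈ -0.49044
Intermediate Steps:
g/603394 = -295926/603394 = -295926*1/603394 = -147963/301697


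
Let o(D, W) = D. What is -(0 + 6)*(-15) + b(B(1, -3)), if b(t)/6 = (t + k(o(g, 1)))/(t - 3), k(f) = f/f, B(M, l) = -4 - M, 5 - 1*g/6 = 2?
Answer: 93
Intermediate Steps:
g = 18 (g = 30 - 6*2 = 30 - 12 = 18)
k(f) = 1
b(t) = 6*(1 + t)/(-3 + t) (b(t) = 6*((t + 1)/(t - 3)) = 6*((1 + t)/(-3 + t)) = 6*(1 + t)/(-3 + t))
-(0 + 6)*(-15) + b(B(1, -3)) = -(0 + 6)*(-15) + 6*(1 + (-4 - 1*1))/(-3 + (-4 - 1*1)) = -1*6*(-15) + 6*(1 + (-4 - 1))/(-3 + (-4 - 1)) = -6*(-15) + 6*(1 - 5)/(-3 - 5) = 90 + 6*(-4)/(-8) = 90 + 6*(-⅛)*(-4) = 90 + 3 = 93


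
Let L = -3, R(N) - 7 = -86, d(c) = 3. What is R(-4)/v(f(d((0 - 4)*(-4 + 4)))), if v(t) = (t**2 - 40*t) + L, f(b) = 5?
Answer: 79/178 ≈ 0.44382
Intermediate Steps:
R(N) = -79 (R(N) = 7 - 86 = -79)
v(t) = -3 + t**2 - 40*t (v(t) = (t**2 - 40*t) - 3 = -3 + t**2 - 40*t)
R(-4)/v(f(d((0 - 4)*(-4 + 4)))) = -79/(-3 + 5**2 - 40*5) = -79/(-3 + 25 - 200) = -79/(-178) = -79*(-1/178) = 79/178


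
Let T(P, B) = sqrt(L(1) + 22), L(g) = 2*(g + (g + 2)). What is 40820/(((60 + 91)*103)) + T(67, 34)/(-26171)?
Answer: 40820/15553 - sqrt(30)/26171 ≈ 2.6244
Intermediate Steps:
L(g) = 4 + 4*g (L(g) = 2*(g + (2 + g)) = 2*(2 + 2*g) = 4 + 4*g)
T(P, B) = sqrt(30) (T(P, B) = sqrt((4 + 4*1) + 22) = sqrt((4 + 4) + 22) = sqrt(8 + 22) = sqrt(30))
40820/(((60 + 91)*103)) + T(67, 34)/(-26171) = 40820/(((60 + 91)*103)) + sqrt(30)/(-26171) = 40820/((151*103)) + sqrt(30)*(-1/26171) = 40820/15553 - sqrt(30)/26171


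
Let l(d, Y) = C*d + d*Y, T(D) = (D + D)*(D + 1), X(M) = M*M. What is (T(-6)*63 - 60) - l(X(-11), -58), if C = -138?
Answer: 27436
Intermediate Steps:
X(M) = M²
T(D) = 2*D*(1 + D) (T(D) = (2*D)*(1 + D) = 2*D*(1 + D))
l(d, Y) = -138*d + Y*d (l(d, Y) = -138*d + d*Y = -138*d + Y*d)
(T(-6)*63 - 60) - l(X(-11), -58) = ((2*(-6)*(1 - 6))*63 - 60) - (-11)²*(-138 - 58) = ((2*(-6)*(-5))*63 - 60) - 121*(-196) = (60*63 - 60) - 1*(-23716) = (3780 - 60) + 23716 = 3720 + 23716 = 27436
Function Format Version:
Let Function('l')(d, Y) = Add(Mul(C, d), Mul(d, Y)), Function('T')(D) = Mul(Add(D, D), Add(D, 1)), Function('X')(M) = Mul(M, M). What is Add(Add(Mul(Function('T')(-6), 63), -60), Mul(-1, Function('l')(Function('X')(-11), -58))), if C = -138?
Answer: 27436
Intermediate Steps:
Function('X')(M) = Pow(M, 2)
Function('T')(D) = Mul(2, D, Add(1, D)) (Function('T')(D) = Mul(Mul(2, D), Add(1, D)) = Mul(2, D, Add(1, D)))
Function('l')(d, Y) = Add(Mul(-138, d), Mul(Y, d)) (Function('l')(d, Y) = Add(Mul(-138, d), Mul(d, Y)) = Add(Mul(-138, d), Mul(Y, d)))
Add(Add(Mul(Function('T')(-6), 63), -60), Mul(-1, Function('l')(Function('X')(-11), -58))) = Add(Add(Mul(Mul(2, -6, Add(1, -6)), 63), -60), Mul(-1, Mul(Pow(-11, 2), Add(-138, -58)))) = Add(Add(Mul(Mul(2, -6, -5), 63), -60), Mul(-1, Mul(121, -196))) = Add(Add(Mul(60, 63), -60), Mul(-1, -23716)) = Add(Add(3780, -60), 23716) = Add(3720, 23716) = 27436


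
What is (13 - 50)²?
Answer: 1369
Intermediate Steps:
(13 - 50)² = (-37)² = 1369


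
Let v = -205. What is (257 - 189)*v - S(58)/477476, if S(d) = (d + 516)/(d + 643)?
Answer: -2332933412007/167355338 ≈ -13940.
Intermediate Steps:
S(d) = (516 + d)/(643 + d)
(257 - 189)*v - S(58)/477476 = (257 - 189)*(-205) - (516 + 58)/(643 + 58)/477476 = 68*(-205) - 574/701/477476 = -13940 - (1/701)*574/477476 = -13940 - 574/(701*477476) = -13940 - 1*287/167355338 = -13940 - 287/167355338 = -2332933412007/167355338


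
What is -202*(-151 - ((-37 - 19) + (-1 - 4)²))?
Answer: 24240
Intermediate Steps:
-202*(-151 - ((-37 - 19) + (-1 - 4)²)) = -202*(-151 - (-56 + (-5)²)) = -202*(-151 - (-56 + 25)) = -202*(-151 - 1*(-31)) = -202*(-151 + 31) = -202*(-120) = 24240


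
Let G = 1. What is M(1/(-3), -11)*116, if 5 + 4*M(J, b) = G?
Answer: -116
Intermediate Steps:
M(J, b) = -1 (M(J, b) = -5/4 + (1/4)*1 = -5/4 + 1/4 = -1)
M(1/(-3), -11)*116 = -1*116 = -116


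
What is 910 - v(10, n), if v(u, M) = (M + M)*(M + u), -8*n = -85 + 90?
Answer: 29495/32 ≈ 921.72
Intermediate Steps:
n = -5/8 (n = -(-85 + 90)/8 = -⅛*5 = -5/8 ≈ -0.62500)
v(u, M) = 2*M*(M + u) (v(u, M) = (2*M)*(M + u) = 2*M*(M + u))
910 - v(10, n) = 910 - 2*(-5)*(-5/8 + 10)/8 = 910 - 2*(-5)*75/(8*8) = 910 - 1*(-375/32) = 910 + 375/32 = 29495/32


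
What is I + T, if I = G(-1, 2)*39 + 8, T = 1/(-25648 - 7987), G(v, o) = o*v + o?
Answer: 269079/33635 ≈ 8.0000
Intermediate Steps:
G(v, o) = o + o*v
T = -1/33635 (T = 1/(-33635) = -1/33635 ≈ -2.9731e-5)
I = 8 (I = (2*(1 - 1))*39 + 8 = (2*0)*39 + 8 = 0*39 + 8 = 0 + 8 = 8)
I + T = 8 - 1/33635 = 269079/33635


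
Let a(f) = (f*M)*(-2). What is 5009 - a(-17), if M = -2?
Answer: 5077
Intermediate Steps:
a(f) = 4*f (a(f) = (f*(-2))*(-2) = -2*f*(-2) = 4*f)
5009 - a(-17) = 5009 - 4*(-17) = 5009 - 1*(-68) = 5009 + 68 = 5077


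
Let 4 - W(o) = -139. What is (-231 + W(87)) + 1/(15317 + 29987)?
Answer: -3986751/45304 ≈ -88.000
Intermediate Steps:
W(o) = 143 (W(o) = 4 - 1*(-139) = 4 + 139 = 143)
(-231 + W(87)) + 1/(15317 + 29987) = (-231 + 143) + 1/(15317 + 29987) = -88 + 1/45304 = -3986751/45304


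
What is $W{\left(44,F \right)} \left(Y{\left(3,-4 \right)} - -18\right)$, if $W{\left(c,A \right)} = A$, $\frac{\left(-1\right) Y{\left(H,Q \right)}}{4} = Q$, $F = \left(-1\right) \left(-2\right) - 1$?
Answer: $34$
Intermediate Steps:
$F = 1$ ($F = 2 - 1 = 1$)
$Y{\left(H,Q \right)} = - 4 Q$
$W{\left(44,F \right)} \left(Y{\left(3,-4 \right)} - -18\right) = 1 \left(\left(-4\right) \left(-4\right) - -18\right) = 1 \left(16 + 18\right) = 1 \cdot 34 = 34$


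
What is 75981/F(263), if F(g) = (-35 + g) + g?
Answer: 75981/491 ≈ 154.75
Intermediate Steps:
F(g) = -35 + 2*g
75981/F(263) = 75981/(-35 + 2*263) = 75981/(-35 + 526) = 75981/491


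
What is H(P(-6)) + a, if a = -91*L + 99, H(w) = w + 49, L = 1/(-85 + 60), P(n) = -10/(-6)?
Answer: 11498/75 ≈ 153.31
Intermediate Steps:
P(n) = 5/3 (P(n) = -10*(-1/6) = 5/3)
L = -1/25 (L = 1/(-25) = -1/25 ≈ -0.040000)
H(w) = 49 + w
a = 2566/25 (a = -91*(-1/25) + 99 = 91/25 + 99 = 2566/25 ≈ 102.64)
H(P(-6)) + a = (49 + 5/3) + 2566/25 = 152/3 + 2566/25 = 11498/75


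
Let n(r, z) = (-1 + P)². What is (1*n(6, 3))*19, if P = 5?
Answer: 304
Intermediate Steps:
n(r, z) = 16 (n(r, z) = (-1 + 5)² = 4² = 16)
(1*n(6, 3))*19 = (1*16)*19 = 16*19 = 304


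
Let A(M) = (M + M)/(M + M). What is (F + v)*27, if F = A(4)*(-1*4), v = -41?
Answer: -1215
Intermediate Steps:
A(M) = 1 (A(M) = (2*M)/((2*M)) = (2*M)*(1/(2*M)) = 1)
F = -4 (F = 1*(-1*4) = 1*(-4) = -4)
(F + v)*27 = (-4 - 41)*27 = -45*27 = -1215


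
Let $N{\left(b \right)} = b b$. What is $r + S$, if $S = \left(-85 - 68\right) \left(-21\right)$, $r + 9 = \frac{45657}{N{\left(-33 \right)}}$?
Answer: $\frac{392757}{121} \approx 3245.9$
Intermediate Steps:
$N{\left(b \right)} = b^{2}$
$r = \frac{3984}{121}$ ($r = -9 + \frac{45657}{\left(-33\right)^{2}} = -9 + \frac{45657}{1089} = -9 + 45657 \cdot \frac{1}{1089} = -9 + \frac{5073}{121} = \frac{3984}{121} \approx 32.926$)
$S = 3213$ ($S = \left(-153\right) \left(-21\right) = 3213$)
$r + S = \frac{3984}{121} + 3213 = \frac{392757}{121}$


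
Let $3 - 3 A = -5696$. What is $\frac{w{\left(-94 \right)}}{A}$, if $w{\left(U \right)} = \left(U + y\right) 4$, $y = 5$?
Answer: $- \frac{1068}{5699} \approx -0.1874$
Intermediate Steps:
$w{\left(U \right)} = 20 + 4 U$ ($w{\left(U \right)} = \left(U + 5\right) 4 = \left(5 + U\right) 4 = 20 + 4 U$)
$A = \frac{5699}{3}$ ($A = 1 - - \frac{5696}{3} = 1 + \frac{5696}{3} = \frac{5699}{3} \approx 1899.7$)
$\frac{w{\left(-94 \right)}}{A} = \frac{20 + 4 \left(-94\right)}{\frac{5699}{3}} = \left(20 - 376\right) \frac{3}{5699} = \left(-356\right) \frac{3}{5699} = - \frac{1068}{5699}$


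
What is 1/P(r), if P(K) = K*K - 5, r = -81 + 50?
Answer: 1/956 ≈ 0.0010460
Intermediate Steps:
r = -31
P(K) = -5 + K**2 (P(K) = K**2 - 5 = -5 + K**2)
1/P(r) = 1/(-5 + (-31)**2) = 1/(-5 + 961) = 1/956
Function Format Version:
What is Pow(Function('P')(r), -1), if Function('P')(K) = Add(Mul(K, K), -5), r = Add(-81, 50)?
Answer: Rational(1, 956) ≈ 0.0010460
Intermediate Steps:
r = -31
Function('P')(K) = Add(-5, Pow(K, 2)) (Function('P')(K) = Add(Pow(K, 2), -5) = Add(-5, Pow(K, 2)))
Pow(Function('P')(r), -1) = Pow(Add(-5, Pow(-31, 2)), -1) = Pow(Add(-5, 961), -1) = Pow(956, -1) = Rational(1, 956)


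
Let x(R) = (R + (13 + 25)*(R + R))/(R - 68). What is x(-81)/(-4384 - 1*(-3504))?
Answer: -567/11920 ≈ -0.047567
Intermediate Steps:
x(R) = 77*R/(-68 + R) (x(R) = (R + 38*(2*R))/(-68 + R) = (R + 76*R)/(-68 + R) = (77*R)/(-68 + R) = 77*R/(-68 + R))
x(-81)/(-4384 - 1*(-3504)) = (77*(-81)/(-68 - 81))/(-4384 - 1*(-3504)) = (77*(-81)/(-149))/(-4384 + 3504) = (77*(-81)*(-1/149))/(-880) = (6237/149)*(-1/880) = -567/11920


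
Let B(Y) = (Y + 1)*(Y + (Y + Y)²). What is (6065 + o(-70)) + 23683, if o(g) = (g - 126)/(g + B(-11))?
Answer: 35697649/1200 ≈ 29748.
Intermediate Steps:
B(Y) = (1 + Y)*(Y + 4*Y²) (B(Y) = (1 + Y)*(Y + (2*Y)²) = (1 + Y)*(Y + 4*Y²))
o(g) = (-126 + g)/(-4730 + g) (o(g) = (g - 126)/(g - 11*(1 + 4*(-11)² + 5*(-11))) = (-126 + g)/(g - 11*(1 + 4*121 - 55)) = (-126 + g)/(g - 11*(1 + 484 - 55)) = (-126 + g)/(g - 11*430) = (-126 + g)/(g - 4730) = (-126 + g)/(-4730 + g))
(6065 + o(-70)) + 23683 = (6065 + (-126 - 70)/(-4730 - 70)) + 23683 = (6065 - 196/(-4800)) + 23683 = (6065 - 1/4800*(-196)) + 23683 = (6065 + 49/1200) + 23683 = 7278049/1200 + 23683 = 35697649/1200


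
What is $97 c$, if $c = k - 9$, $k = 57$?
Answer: $4656$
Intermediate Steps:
$c = 48$ ($c = 57 - 9 = 48$)
$97 c = 97 \cdot 48 = 4656$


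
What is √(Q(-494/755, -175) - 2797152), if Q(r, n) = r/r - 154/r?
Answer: 7*I*√3482388286/247 ≈ 1672.4*I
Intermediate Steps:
Q(r, n) = 1 - 154/r
√(Q(-494/755, -175) - 2797152) = √((-154 - 494/755)/((-494/755)) - 2797152) = √((-154 - 494*1/755)/((-494*1/755)) - 2797152) = √((-154 - 494/755)/(-494/755) - 2797152) = √(-755/494*(-116764/755) - 2797152) = √(58382/247 - 2797152) = √(-690838162/247) = 7*I*√3482388286/247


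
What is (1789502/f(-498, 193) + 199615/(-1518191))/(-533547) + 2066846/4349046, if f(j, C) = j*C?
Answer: 13410492650062830863785/28216198494290065298949 ≈ 0.47528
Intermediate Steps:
f(j, C) = C*j
(1789502/f(-498, 193) + 199615/(-1518191))/(-533547) + 2066846/4349046 = (1789502/((193*(-498))) + 199615/(-1518191))/(-533547) + 2066846/4349046 = (1789502/(-96114) + 199615*(-1/1518191))*(-1/533547) + 2066846*(1/4349046) = (1789502*(-1/96114) - 199615/1518191)*(-1/533547) + 1033423/2174523 = (-894751/48057 - 199615/1518191)*(-1/533547) + 1033423/2174523 = -1367995813496/72959704887*(-1/533547) + 1033423/2174523 = 1367995813496/38927431663344189 + 1033423/2174523 = 13410492650062830863785/28216198494290065298949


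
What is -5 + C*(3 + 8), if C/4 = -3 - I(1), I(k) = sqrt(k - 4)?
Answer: -137 - 44*I*sqrt(3) ≈ -137.0 - 76.21*I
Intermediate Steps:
I(k) = sqrt(-4 + k)
C = -12 - 4*I*sqrt(3) (C = 4*(-3 - sqrt(-4 + 1)) = 4*(-3 - sqrt(-3)) = 4*(-3 - I*sqrt(3)) = -12 - 4*I*sqrt(3) ≈ -12.0 - 6.9282*I)
-5 + C*(3 + 8) = -5 + (-12 - 4*I*sqrt(3))*(3 + 8) = -5 + (-12 - 4*I*sqrt(3))*11 = -5 + (-132 - 44*I*sqrt(3)) = -137 - 44*I*sqrt(3)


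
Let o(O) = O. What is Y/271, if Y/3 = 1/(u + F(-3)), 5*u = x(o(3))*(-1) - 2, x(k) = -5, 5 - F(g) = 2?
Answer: 5/1626 ≈ 0.0030750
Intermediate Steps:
F(g) = 3 (F(g) = 5 - 1*2 = 5 - 2 = 3)
u = ⅗ (u = (-5*(-1) - 2)/5 = (5 - 2)/5 = (⅕)*3 = ⅗ ≈ 0.60000)
Y = ⅚ (Y = 3/(⅗ + 3) = 3/(18/5) = 3*(5/18) = ⅚ ≈ 0.83333)
Y/271 = (⅚)/271 = (⅚)*(1/271) = 5/1626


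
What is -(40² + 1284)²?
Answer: -8317456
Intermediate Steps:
-(40² + 1284)² = -(1600 + 1284)² = -1*2884² = -1*8317456 = -8317456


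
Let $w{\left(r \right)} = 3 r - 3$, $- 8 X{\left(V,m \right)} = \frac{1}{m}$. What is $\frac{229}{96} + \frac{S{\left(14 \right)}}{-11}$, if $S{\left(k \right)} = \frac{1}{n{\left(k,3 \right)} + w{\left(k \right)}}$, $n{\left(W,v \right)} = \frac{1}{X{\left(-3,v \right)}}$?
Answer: $\frac{12563}{5280} \approx 2.3794$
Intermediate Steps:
$X{\left(V,m \right)} = - \frac{1}{8 m}$
$w{\left(r \right)} = -3 + 3 r$
$n{\left(W,v \right)} = - 8 v$ ($n{\left(W,v \right)} = \frac{1}{\left(- \frac{1}{8}\right) \frac{1}{v}} = - 8 v$)
$S{\left(k \right)} = \frac{1}{-27 + 3 k}$ ($S{\left(k \right)} = \frac{1}{\left(-8\right) 3 + \left(-3 + 3 k\right)} = \frac{1}{-24 + \left(-3 + 3 k\right)} = \frac{1}{-27 + 3 k}$)
$\frac{229}{96} + \frac{S{\left(14 \right)}}{-11} = \frac{229}{96} + \frac{\frac{1}{3} \frac{1}{-9 + 14}}{-11} = 229 \cdot \frac{1}{96} + \frac{1}{3 \cdot 5} \left(- \frac{1}{11}\right) = \frac{229}{96} + \frac{1}{3} \cdot \frac{1}{5} \left(- \frac{1}{11}\right) = \frac{229}{96} + \frac{1}{15} \left(- \frac{1}{11}\right) = \frac{229}{96} - \frac{1}{165} = \frac{12563}{5280}$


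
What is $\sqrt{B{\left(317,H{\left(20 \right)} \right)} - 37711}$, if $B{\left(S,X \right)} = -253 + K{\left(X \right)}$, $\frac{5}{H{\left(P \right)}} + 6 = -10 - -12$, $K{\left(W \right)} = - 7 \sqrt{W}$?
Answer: $\frac{\sqrt{-151856 - 14 i \sqrt{5}}}{2} \approx 0.020083 - 194.84 i$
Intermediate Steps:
$H{\left(P \right)} = - \frac{5}{4}$ ($H{\left(P \right)} = \frac{5}{-6 - -2} = \frac{5}{-6 + \left(-10 + 12\right)} = \frac{5}{-6 + 2} = \frac{5}{-4} = 5 \left(- \frac{1}{4}\right) = - \frac{5}{4}$)
$B{\left(S,X \right)} = -253 - 7 \sqrt{X}$
$\sqrt{B{\left(317,H{\left(20 \right)} \right)} - 37711} = \sqrt{\left(-253 - 7 \sqrt{- \frac{5}{4}}\right) - 37711} = \sqrt{\left(-253 - 7 \frac{i \sqrt{5}}{2}\right) - 37711} = \sqrt{\left(-253 - \frac{7 i \sqrt{5}}{2}\right) - 37711} = \sqrt{-37964 - \frac{7 i \sqrt{5}}{2}}$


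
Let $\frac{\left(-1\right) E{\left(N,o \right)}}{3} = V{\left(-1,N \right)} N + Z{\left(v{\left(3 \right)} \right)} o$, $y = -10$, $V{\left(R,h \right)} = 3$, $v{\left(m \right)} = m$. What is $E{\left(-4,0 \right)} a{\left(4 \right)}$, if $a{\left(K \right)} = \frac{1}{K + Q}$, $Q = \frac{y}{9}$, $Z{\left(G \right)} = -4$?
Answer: $\frac{162}{13} \approx 12.462$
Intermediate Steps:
$E{\left(N,o \right)} = - 9 N + 12 o$ ($E{\left(N,o \right)} = - 3 \left(3 N - 4 o\right) = - 3 \left(- 4 o + 3 N\right) = - 9 N + 12 o$)
$Q = - \frac{10}{9} \approx -1.1111$
$a{\left(K \right)} = \frac{1}{- \frac{10}{9} + K}$ ($a{\left(K \right)} = \frac{1}{K - \frac{10}{9}} = \frac{1}{- \frac{10}{9} + K}$)
$E{\left(-4,0 \right)} a{\left(4 \right)} = \left(\left(-9\right) \left(-4\right) + 12 \cdot 0\right) \frac{9}{-10 + 9 \cdot 4} = \left(36 + 0\right) \frac{9}{-10 + 36} = 36 \cdot \frac{9}{26} = \frac{162}{13}$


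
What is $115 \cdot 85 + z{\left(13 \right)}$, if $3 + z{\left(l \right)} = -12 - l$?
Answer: $9747$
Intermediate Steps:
$z{\left(l \right)} = -15 - l$ ($z{\left(l \right)} = -3 - \left(12 + l\right) = -15 - l$)
$115 \cdot 85 + z{\left(13 \right)} = 115 \cdot 85 - 28 = 9775 - 28 = 9747$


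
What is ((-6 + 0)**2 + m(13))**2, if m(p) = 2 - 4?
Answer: 1156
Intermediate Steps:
m(p) = -2
((-6 + 0)**2 + m(13))**2 = ((-6 + 0)**2 - 2)**2 = ((-6)**2 - 2)**2 = (36 - 2)**2 = 34**2 = 1156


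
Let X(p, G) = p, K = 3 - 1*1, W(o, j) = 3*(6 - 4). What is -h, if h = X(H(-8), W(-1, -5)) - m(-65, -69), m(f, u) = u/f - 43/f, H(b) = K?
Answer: -18/65 ≈ -0.27692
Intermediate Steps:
W(o, j) = 6 (W(o, j) = 3*2 = 6)
K = 2 (K = 3 - 1 = 2)
H(b) = 2
m(f, u) = -43/f + u/f
h = 18/65 (h = 2 - (-43 - 69)/(-65) = 2 - (-1)*(-112)/65 = 2 - 1*112/65 = 2 - 112/65 = 18/65 ≈ 0.27692)
-h = -1*18/65 = -18/65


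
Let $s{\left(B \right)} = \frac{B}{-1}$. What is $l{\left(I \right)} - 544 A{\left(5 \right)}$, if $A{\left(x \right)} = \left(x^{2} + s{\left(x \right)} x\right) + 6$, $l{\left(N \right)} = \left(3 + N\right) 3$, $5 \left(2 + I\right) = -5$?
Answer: $-3264$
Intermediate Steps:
$I = -3$ ($I = -2 + \frac{1}{5} \left(-5\right) = -2 - 1 = -3$)
$s{\left(B \right)} = - B$ ($s{\left(B \right)} = B \left(-1\right) = - B$)
$l{\left(N \right)} = 9 + 3 N$
$A{\left(x \right)} = 6$ ($A{\left(x \right)} = \left(x^{2} + - x x\right) + 6 = \left(x^{2} - x^{2}\right) + 6 = 0 + 6 = 6$)
$l{\left(I \right)} - 544 A{\left(5 \right)} = \left(9 + 3 \left(-3\right)\right) - 3264 = \left(9 - 9\right) - 3264 = 0 - 3264 = -3264$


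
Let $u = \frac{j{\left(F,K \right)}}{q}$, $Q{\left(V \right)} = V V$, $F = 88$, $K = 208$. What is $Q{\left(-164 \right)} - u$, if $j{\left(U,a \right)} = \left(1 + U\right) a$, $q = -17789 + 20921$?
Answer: $\frac{21054940}{783} \approx 26890.0$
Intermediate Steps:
$Q{\left(V \right)} = V^{2}$
$q = 3132$
$j{\left(U,a \right)} = a \left(1 + U\right)$
$u = \frac{4628}{783}$ ($u = \frac{208 \left(1 + 88\right)}{3132} = 208 \cdot 89 \cdot \frac{1}{3132} = 18512 \cdot \frac{1}{3132} = \frac{4628}{783} \approx 5.9106$)
$Q{\left(-164 \right)} - u = \left(-164\right)^{2} - \frac{4628}{783} = 26896 - \frac{4628}{783} = \frac{21054940}{783}$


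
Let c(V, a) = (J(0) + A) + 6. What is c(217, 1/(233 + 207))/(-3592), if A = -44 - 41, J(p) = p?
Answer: 79/3592 ≈ 0.021993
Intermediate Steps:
A = -85
c(V, a) = -79 (c(V, a) = (0 - 85) + 6 = -85 + 6 = -79)
c(217, 1/(233 + 207))/(-3592) = -79/(-3592) = -79*(-1/3592) = 79/3592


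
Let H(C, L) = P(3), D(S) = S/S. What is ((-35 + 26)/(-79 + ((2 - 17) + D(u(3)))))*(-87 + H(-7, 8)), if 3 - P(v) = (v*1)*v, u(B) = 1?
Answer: -9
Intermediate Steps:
D(S) = 1
P(v) = 3 - v² (P(v) = 3 - v*1*v = 3 - v*v = 3 - v²)
H(C, L) = -6 (H(C, L) = 3 - 1*3² = 3 - 1*9 = 3 - 9 = -6)
((-35 + 26)/(-79 + ((2 - 17) + D(u(3)))))*(-87 + H(-7, 8)) = ((-35 + 26)/(-79 + ((2 - 17) + 1)))*(-87 - 6) = -9/(-79 + (-15 + 1))*(-93) = -9/(-79 - 14)*(-93) = -9/(-93)*(-93) = -9*(-1/93)*(-93) = (3/31)*(-93) = -9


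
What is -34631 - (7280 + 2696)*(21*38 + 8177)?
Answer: -89569231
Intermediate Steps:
-34631 - (7280 + 2696)*(21*38 + 8177) = -34631 - 9976*(798 + 8177) = -34631 - 9976*8975 = -34631 - 1*89534600 = -34631 - 89534600 = -89569231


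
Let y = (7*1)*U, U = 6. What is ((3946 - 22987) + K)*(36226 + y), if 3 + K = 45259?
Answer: 950765620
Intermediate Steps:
K = 45256 (K = -3 + 45259 = 45256)
y = 42 (y = (7*1)*6 = 7*6 = 42)
((3946 - 22987) + K)*(36226 + y) = ((3946 - 22987) + 45256)*(36226 + 42) = (-19041 + 45256)*36268 = 26215*36268 = 950765620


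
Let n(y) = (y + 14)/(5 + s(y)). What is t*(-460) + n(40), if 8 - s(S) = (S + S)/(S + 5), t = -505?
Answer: 23462786/101 ≈ 2.3230e+5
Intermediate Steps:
s(S) = 8 - 2*S/(5 + S) (s(S) = 8 - (S + S)/(S + 5) = 8 - 2*S/(5 + S))
n(y) = (14 + y)/(5 + 2*(20 + 3*y)/(5 + y)) (n(y) = (y + 14)/(5 + 2*(20 + 3*y)/(5 + y)) = (14 + y)/(5 + 2*(20 + 3*y)/(5 + y)))
t*(-460) + n(40) = -505*(-460) + (5 + 40)*(14 + 40)/(65 + 11*40) = 232300 + 45*54/(65 + 440) = 232300 + 45*54/505 = 232300 + (1/505)*45*54 = 232300 + 486/101 = 23462786/101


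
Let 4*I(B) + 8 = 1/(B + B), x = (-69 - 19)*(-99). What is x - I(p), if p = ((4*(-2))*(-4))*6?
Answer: 13384703/1536 ≈ 8714.0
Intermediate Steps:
x = 8712 (x = -88*(-99) = 8712)
p = 192 (p = -8*(-4)*6 = 32*6 = 192)
I(B) = -2 + 1/(8*B) (I(B) = -2 + 1/(4*(B + B)) = -2 + 1/(4*((2*B))) = -2 + (1/(2*B))/4 = -2 + 1/(8*B))
x - I(p) = 8712 - (-2 + (⅛)/192) = 8712 - (-2 + (⅛)*(1/192)) = 8712 - (-2 + 1/1536) = 8712 - 1*(-3071/1536) = 8712 + 3071/1536 = 13384703/1536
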